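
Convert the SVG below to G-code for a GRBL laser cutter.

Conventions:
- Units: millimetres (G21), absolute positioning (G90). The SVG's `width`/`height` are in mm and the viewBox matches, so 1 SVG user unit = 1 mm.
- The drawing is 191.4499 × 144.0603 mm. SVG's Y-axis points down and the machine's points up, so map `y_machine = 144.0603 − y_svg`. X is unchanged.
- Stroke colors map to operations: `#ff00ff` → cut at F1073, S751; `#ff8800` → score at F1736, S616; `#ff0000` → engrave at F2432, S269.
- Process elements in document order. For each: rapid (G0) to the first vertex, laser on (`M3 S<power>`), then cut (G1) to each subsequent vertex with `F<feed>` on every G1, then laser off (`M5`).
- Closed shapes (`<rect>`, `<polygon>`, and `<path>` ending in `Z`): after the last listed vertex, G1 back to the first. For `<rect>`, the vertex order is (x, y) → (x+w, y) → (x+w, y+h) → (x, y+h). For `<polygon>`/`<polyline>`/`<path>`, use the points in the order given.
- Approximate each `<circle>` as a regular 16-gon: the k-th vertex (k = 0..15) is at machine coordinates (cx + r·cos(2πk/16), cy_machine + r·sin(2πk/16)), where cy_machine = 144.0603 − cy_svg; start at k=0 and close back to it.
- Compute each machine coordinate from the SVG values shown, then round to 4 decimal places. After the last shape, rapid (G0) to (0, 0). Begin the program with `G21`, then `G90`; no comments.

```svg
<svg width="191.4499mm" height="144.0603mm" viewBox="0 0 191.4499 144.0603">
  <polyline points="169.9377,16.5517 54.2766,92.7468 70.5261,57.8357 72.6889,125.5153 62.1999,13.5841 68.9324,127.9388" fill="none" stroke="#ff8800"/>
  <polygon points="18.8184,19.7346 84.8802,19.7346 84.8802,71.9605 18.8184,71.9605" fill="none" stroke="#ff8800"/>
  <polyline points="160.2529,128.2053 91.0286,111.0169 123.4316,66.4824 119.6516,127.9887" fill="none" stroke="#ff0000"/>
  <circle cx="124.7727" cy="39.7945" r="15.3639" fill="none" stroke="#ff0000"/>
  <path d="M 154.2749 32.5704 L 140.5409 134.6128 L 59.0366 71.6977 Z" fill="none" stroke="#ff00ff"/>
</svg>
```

1 u = 1 mm; y_m = 144.0603 − y.

[1] `<polyline>` open polyline, #ff8800→score S616 F1736: (169.9377,127.5086) → (54.2766,51.3135) → (70.5261,86.2246) → (72.6889,18.5450) → (62.1999,130.4762) → (68.9324,16.1215)

[2] `<polygon>` rectangle, #ff8800→score S616 F1736: (18.8184,124.3257) → (84.8802,124.3257) → (84.8802,72.0998) → (18.8184,72.0998) → (18.8184,124.3257) (closed)

[3] `<polyline>` open polyline, #ff0000→engrave S269 F2432: (160.2529,15.8550) → (91.0286,33.0434) → (123.4316,77.5779) → (119.6516,16.0716)

[4] `<circle>` circle, #ff0000→engrave S269 F2432: (140.1366,104.2658) → (138.9671,110.1453) → (135.6366,115.1297) → (130.6522,118.4602) → (124.7727,119.6297) → (118.8932,118.4602) → (113.9088,115.1297) → (110.5783,110.1453) → (109.4088,104.2658) → (110.5783,98.3863) → (113.9088,93.4019) → (118.8932,90.0714) → (124.7727,88.9019) → (130.6522,90.0714) → (135.6366,93.4019) → (138.9671,98.3863) → (140.1366,104.2658) (closed)

[5] `<path>` regular polygon, #ff00ff→cut S751 F1073: (154.2749,111.4899) → (140.5409,9.4475) → (59.0366,72.3626) → (154.2749,111.4899) (closed)

G21
G90
G0 X169.9377 Y127.5086
M3 S616
G1 X54.2766 Y51.3135 F1736
G1 X70.5261 Y86.2246 F1736
G1 X72.6889 Y18.5450 F1736
G1 X62.1999 Y130.4762 F1736
G1 X68.9324 Y16.1215 F1736
M5
G0 X18.8184 Y124.3257
M3 S616
G1 X84.8802 Y124.3257 F1736
G1 X84.8802 Y72.0998 F1736
G1 X18.8184 Y72.0998 F1736
G1 X18.8184 Y124.3257 F1736
M5
G0 X160.2529 Y15.8550
M3 S269
G1 X91.0286 Y33.0434 F2432
G1 X123.4316 Y77.5779 F2432
G1 X119.6516 Y16.0716 F2432
M5
G0 X140.1366 Y104.2658
M3 S269
G1 X138.9671 Y110.1453 F2432
G1 X135.6366 Y115.1297 F2432
G1 X130.6522 Y118.4602 F2432
G1 X124.7727 Y119.6297 F2432
G1 X118.8932 Y118.4602 F2432
G1 X113.9088 Y115.1297 F2432
G1 X110.5783 Y110.1453 F2432
G1 X109.4088 Y104.2658 F2432
G1 X110.5783 Y98.3863 F2432
G1 X113.9088 Y93.4019 F2432
G1 X118.8932 Y90.0714 F2432
G1 X124.7727 Y88.9019 F2432
G1 X130.6522 Y90.0714 F2432
G1 X135.6366 Y93.4019 F2432
G1 X138.9671 Y98.3863 F2432
G1 X140.1366 Y104.2658 F2432
M5
G0 X154.2749 Y111.4899
M3 S751
G1 X140.5409 Y9.4475 F1073
G1 X59.0366 Y72.3626 F1073
G1 X154.2749 Y111.4899 F1073
M5
G0 X0.0000 Y0.0000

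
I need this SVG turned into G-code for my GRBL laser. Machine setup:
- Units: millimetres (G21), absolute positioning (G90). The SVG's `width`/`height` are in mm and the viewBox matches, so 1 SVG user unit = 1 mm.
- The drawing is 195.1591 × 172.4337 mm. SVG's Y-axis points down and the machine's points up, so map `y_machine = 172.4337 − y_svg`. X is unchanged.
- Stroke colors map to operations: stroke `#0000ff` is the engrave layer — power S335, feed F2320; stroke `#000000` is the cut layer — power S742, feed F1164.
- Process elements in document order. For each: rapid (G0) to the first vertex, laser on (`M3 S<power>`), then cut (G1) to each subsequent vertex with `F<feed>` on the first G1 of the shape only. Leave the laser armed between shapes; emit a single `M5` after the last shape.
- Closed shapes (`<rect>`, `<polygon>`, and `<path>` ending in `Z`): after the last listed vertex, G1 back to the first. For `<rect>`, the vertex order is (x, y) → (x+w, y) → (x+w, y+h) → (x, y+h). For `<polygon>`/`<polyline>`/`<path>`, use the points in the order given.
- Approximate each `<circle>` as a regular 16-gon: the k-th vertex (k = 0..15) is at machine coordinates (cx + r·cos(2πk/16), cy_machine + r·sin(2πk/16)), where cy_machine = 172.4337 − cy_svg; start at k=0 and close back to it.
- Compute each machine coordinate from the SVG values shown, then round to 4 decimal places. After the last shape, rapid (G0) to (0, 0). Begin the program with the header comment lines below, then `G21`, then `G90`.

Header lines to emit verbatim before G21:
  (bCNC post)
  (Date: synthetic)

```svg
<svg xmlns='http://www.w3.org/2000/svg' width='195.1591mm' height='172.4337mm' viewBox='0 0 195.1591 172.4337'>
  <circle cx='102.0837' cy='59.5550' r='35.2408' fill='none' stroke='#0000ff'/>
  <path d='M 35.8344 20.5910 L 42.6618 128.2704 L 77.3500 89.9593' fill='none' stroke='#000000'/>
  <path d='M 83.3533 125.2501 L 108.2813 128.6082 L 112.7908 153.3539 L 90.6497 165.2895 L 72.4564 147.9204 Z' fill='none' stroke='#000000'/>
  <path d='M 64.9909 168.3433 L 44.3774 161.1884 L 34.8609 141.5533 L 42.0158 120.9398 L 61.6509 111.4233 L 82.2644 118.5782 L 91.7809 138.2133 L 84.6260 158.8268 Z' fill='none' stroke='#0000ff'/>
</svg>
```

Since the viewBox matches the mm dimensions, user units are millimetres directly. The only transform is the Y-flip y_m = 172.4337 − y_svg.

Shape 1 is a circle drawn with `<circle>`. Its stroke #0000ff means engrave at S335, F2320. After flipping Y the toolpath is (137.3245,112.8787) → (134.6420,126.3648) → (127.0027,137.7977) → (115.5698,145.4370) → (102.0837,148.1195) → (88.5976,145.4370) → (77.1647,137.7977) → (69.5254,126.3648) → (66.8429,112.8787) → (69.5254,99.3926) → (77.1647,87.9597) → (88.5976,80.3204) → (102.0837,77.6379) → (115.5698,80.3204) → (127.0027,87.9597) → (134.6420,99.3926) → (137.3245,112.8787), returning to the start.

Shape 2 is a open polyline drawn with `<path>`. Its stroke #000000 means cut at S742, F1164. After flipping Y the toolpath is (35.8344,151.8427) → (42.6618,44.1633) → (77.3500,82.4744).

Shape 3 is a regular polygon drawn with `<path>`. Its stroke #000000 means cut at S742, F1164. After flipping Y the toolpath is (83.3533,47.1836) → (108.2813,43.8255) → (112.7908,19.0798) → (90.6497,7.1442) → (72.4564,24.5133) → (83.3533,47.1836), returning to the start.

Shape 4 is a regular polygon drawn with `<path>`. Its stroke #0000ff means engrave at S335, F2320. After flipping Y the toolpath is (64.9909,4.0904) → (44.3774,11.2453) → (34.8609,30.8804) → (42.0158,51.4939) → (61.6509,61.0104) → (82.2644,53.8555) → (91.7809,34.2204) → (84.6260,13.6069) → (64.9909,4.0904), returning to the start.

(bCNC post)
(Date: synthetic)
G21
G90
G0 X137.3245 Y112.8787
M3 S335
G1 X134.6420 Y126.3648 F2320
G1 X127.0027 Y137.7977
G1 X115.5698 Y145.4370
G1 X102.0837 Y148.1195
G1 X88.5976 Y145.4370
G1 X77.1647 Y137.7977
G1 X69.5254 Y126.3648
G1 X66.8429 Y112.8787
G1 X69.5254 Y99.3926
G1 X77.1647 Y87.9597
G1 X88.5976 Y80.3204
G1 X102.0837 Y77.6379
G1 X115.5698 Y80.3204
G1 X127.0027 Y87.9597
G1 X134.6420 Y99.3926
G1 X137.3245 Y112.8787
G0 X35.8344 Y151.8427
M3 S742
G1 X42.6618 Y44.1633 F1164
G1 X77.3500 Y82.4744
G0 X83.3533 Y47.1836
M3 S742
G1 X108.2813 Y43.8255 F1164
G1 X112.7908 Y19.0798
G1 X90.6497 Y7.1442
G1 X72.4564 Y24.5133
G1 X83.3533 Y47.1836
G0 X64.9909 Y4.0904
M3 S335
G1 X44.3774 Y11.2453 F2320
G1 X34.8609 Y30.8804
G1 X42.0158 Y51.4939
G1 X61.6509 Y61.0104
G1 X82.2644 Y53.8555
G1 X91.7809 Y34.2204
G1 X84.6260 Y13.6069
G1 X64.9909 Y4.0904
M5
G0 X0.0000 Y0.0000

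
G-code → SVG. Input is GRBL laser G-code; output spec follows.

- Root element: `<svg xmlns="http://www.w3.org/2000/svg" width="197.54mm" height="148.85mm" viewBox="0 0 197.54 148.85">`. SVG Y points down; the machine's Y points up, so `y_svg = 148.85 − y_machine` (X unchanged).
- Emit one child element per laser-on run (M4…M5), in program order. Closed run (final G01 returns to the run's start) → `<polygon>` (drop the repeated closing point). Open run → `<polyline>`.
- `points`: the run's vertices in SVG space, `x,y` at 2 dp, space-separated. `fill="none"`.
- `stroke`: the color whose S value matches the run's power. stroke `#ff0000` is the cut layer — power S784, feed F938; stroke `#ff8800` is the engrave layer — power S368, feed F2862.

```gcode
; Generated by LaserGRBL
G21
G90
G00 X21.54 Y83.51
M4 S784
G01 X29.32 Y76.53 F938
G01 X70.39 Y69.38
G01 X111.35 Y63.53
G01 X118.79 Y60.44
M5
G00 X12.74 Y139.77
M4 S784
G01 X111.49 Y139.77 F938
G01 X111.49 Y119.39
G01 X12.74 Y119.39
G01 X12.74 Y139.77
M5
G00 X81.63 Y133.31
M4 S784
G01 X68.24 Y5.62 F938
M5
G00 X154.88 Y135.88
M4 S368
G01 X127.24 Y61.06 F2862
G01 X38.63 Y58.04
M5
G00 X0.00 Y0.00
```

y_svg = 148.85 − y_m.

[1] S784→`#ff0000` (cut); open run; points: 21.54,65.34 29.32,72.32 70.39,79.47 111.35,85.32 118.79,88.41

[2] S784→`#ff0000` (cut); closed run; points: 12.74,9.08 111.49,9.08 111.49,29.46 12.74,29.46

[3] S784→`#ff0000` (cut); open run; points: 81.63,15.54 68.24,143.23

[4] S368→`#ff8800` (engrave); open run; points: 154.88,12.97 127.24,87.79 38.63,90.81

<svg xmlns="http://www.w3.org/2000/svg" width="197.54mm" height="148.85mm" viewBox="0 0 197.54 148.85">
  <polyline points="21.54,65.34 29.32,72.32 70.39,79.47 111.35,85.32 118.79,88.41" fill="none" stroke="#ff0000"/>
  <polygon points="12.74,9.08 111.49,9.08 111.49,29.46 12.74,29.46" fill="none" stroke="#ff0000"/>
  <polyline points="81.63,15.54 68.24,143.23" fill="none" stroke="#ff0000"/>
  <polyline points="154.88,12.97 127.24,87.79 38.63,90.81" fill="none" stroke="#ff8800"/>
</svg>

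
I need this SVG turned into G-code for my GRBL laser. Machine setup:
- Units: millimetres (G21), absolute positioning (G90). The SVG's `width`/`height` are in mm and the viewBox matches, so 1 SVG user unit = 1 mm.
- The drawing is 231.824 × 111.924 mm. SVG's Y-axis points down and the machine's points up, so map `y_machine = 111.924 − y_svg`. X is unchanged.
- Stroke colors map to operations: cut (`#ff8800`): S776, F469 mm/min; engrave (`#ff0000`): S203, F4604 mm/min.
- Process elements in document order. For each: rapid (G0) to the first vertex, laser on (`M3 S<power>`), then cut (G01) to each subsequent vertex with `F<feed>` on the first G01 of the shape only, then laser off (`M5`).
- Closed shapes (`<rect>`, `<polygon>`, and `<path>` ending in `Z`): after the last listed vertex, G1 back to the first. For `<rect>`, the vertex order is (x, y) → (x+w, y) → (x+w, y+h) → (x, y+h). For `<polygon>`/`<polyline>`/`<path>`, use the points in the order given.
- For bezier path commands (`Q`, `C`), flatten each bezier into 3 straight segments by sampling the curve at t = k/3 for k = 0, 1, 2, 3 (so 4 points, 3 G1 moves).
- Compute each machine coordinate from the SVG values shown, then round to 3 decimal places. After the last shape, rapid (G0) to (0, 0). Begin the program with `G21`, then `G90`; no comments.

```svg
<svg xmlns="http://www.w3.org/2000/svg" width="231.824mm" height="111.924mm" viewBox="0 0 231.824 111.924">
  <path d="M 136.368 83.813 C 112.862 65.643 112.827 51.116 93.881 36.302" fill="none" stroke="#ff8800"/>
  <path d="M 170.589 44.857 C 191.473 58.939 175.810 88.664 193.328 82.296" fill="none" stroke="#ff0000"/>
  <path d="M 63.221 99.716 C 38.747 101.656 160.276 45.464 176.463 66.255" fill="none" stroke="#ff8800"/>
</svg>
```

G21
G90
G0 X136.368 Y28.111
M3 S776
G01 X119.116 Y45.212 F469
G01 X108.093 Y60.758
G01 X93.881 Y75.622
M5
G0 X170.589 Y67.067
M3 S203
G01 X181.873 Y49.687 F4604
G01 X184.288 Y33.375
G01 X193.328 Y29.628
M5
G0 X63.221 Y12.208
M3 S776
G01 X78.106 Y24.641 F469
G01 X134.471 Y45.803
G01 X176.463 Y45.669
M5
G0 X0.000 Y0.000

viewBox `0 0 231.824 111.924` with mm width/height → 1 unit = 1 mm. Flip: y_m = 111.924 − y_svg.

**Shape 1** — `<path>` cubic bezier, stroke `#ff8800` → cut (S776, F469). Control points (SVG): P0=(136.368,83.813), P1=(112.862,65.643), P2=(112.827,51.116), P3=(93.881,36.302); sampled at t=k/3. Machine vertices: (136.368,28.111) → (119.116,45.212) → (108.093,60.758) → (93.881,75.622). Open path.

**Shape 2** — `<path>` cubic bezier, stroke `#ff0000` → engrave (S203, F4604). Control points (SVG): P0=(170.589,44.857), P1=(191.473,58.939), P2=(175.810,88.664), P3=(193.328,82.296); sampled at t=k/3. Machine vertices: (170.589,67.067) → (181.873,49.687) → (184.288,33.375) → (193.328,29.628). Open path.

**Shape 3** — `<path>` cubic bezier, stroke `#ff8800` → cut (S776, F469). Control points (SVG): P0=(63.221,99.716), P1=(38.747,101.656), P2=(160.276,45.464), P3=(176.463,66.255); sampled at t=k/3. Machine vertices: (63.221,12.208) → (78.106,24.641) → (134.471,45.803) → (176.463,45.669). Open path.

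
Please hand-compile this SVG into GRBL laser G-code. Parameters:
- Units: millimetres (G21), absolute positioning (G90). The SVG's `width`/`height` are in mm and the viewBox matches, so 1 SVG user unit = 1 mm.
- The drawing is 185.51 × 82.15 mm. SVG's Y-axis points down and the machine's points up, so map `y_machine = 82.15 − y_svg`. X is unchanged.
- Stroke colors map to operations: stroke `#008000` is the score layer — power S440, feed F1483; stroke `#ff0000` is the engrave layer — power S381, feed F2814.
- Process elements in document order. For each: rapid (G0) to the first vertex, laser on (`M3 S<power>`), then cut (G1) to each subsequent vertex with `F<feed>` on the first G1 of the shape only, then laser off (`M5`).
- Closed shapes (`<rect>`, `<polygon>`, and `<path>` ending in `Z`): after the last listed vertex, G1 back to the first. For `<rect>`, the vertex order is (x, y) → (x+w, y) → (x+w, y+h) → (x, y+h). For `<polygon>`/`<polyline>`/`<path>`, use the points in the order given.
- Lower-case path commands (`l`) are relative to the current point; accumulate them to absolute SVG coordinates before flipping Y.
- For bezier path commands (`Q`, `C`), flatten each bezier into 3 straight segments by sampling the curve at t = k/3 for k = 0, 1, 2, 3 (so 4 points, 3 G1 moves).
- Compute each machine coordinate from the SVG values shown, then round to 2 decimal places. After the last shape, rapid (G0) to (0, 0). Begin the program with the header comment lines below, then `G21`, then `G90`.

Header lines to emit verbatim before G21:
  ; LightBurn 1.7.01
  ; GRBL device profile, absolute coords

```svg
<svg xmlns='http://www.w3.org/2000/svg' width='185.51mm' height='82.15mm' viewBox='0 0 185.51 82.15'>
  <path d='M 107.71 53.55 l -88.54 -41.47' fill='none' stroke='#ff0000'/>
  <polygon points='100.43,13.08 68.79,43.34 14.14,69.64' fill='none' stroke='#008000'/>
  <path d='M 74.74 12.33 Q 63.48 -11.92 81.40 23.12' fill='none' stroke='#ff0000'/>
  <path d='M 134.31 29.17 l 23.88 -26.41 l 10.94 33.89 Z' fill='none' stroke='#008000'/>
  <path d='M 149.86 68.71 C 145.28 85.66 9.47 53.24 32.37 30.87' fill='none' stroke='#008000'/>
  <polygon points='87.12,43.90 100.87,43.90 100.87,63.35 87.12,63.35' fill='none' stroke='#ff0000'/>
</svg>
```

1 u = 1 mm; y_m = 82.15 − y.

[1] `<path>` line segment, #ff0000→engrave S381 F2814: (107.71,28.60) → (19.17,70.07)

[2] `<polygon>` closed polygon, #008000→score S440 F1483: (100.43,69.07) → (68.79,38.81) → (14.14,12.51) → (100.43,69.07) (closed)

[3] `<path>` quadratic bezier, #ff0000→engrave S381 F2814: (74.74,69.82) → (70.48,79.40) → (72.70,75.80) → (81.40,59.03)

[4] `<path>` regular polygon, #008000→score S440 F1483: (134.31,52.98) → (158.19,79.39) → (169.13,45.50) → (134.31,52.98) (closed)

[5] `<path>` cubic bezier, #008000→score S440 F1483: (149.86,13.44) → (112.28,10.75) → (51.63,27.76) → (32.37,51.28)

[6] `<polygon>` rectangle, #ff0000→engrave S381 F2814: (87.12,38.25) → (100.87,38.25) → (100.87,18.80) → (87.12,18.80) → (87.12,38.25) (closed)

; LightBurn 1.7.01
; GRBL device profile, absolute coords
G21
G90
G0 X107.71 Y28.60
M3 S381
G1 X19.17 Y70.07 F2814
M5
G0 X100.43 Y69.07
M3 S440
G1 X68.79 Y38.81 F1483
G1 X14.14 Y12.51
G1 X100.43 Y69.07
M5
G0 X74.74 Y69.82
M3 S381
G1 X70.48 Y79.40 F2814
G1 X72.70 Y75.80
G1 X81.40 Y59.03
M5
G0 X134.31 Y52.98
M3 S440
G1 X158.19 Y79.39 F1483
G1 X169.13 Y45.50
G1 X134.31 Y52.98
M5
G0 X149.86 Y13.44
M3 S440
G1 X112.28 Y10.75 F1483
G1 X51.63 Y27.76
G1 X32.37 Y51.28
M5
G0 X87.12 Y38.25
M3 S381
G1 X100.87 Y38.25 F2814
G1 X100.87 Y18.80
G1 X87.12 Y18.80
G1 X87.12 Y38.25
M5
G0 X0.00 Y0.00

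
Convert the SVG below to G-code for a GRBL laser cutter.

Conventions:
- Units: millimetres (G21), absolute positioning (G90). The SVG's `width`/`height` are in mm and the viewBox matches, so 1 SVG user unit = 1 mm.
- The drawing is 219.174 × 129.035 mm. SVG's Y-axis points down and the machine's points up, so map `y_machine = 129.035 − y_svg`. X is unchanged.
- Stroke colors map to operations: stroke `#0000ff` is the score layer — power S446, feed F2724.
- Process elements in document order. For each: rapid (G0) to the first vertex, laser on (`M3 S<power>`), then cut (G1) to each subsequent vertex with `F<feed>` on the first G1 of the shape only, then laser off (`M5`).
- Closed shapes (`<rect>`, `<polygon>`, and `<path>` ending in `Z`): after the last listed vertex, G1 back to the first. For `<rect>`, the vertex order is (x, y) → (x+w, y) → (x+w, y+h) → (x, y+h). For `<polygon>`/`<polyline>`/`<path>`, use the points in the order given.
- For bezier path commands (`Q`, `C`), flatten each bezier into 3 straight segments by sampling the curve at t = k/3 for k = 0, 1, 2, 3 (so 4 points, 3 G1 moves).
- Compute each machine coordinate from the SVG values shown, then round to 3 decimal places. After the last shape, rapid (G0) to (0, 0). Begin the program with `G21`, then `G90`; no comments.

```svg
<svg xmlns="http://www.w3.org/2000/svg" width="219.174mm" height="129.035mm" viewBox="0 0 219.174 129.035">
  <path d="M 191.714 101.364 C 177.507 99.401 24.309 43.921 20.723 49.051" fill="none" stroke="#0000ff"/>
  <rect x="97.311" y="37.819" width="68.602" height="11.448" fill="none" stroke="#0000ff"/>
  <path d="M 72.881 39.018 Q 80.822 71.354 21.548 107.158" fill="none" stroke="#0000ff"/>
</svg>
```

G21
G90
G0 X191.714 Y27.671
M3 S446
G1 X141.866 Y43.246 F2724
G1 X63.491 Y69.138
G1 X20.723 Y79.984
M5
G0 X97.311 Y91.216
M3 S446
G1 X165.913 Y91.216 F2724
G1 X165.913 Y79.768
G1 X97.311 Y79.768
G1 X97.311 Y91.216
M5
G0 X72.881 Y90.017
M3 S446
G1 X70.707 Y68.074 F2724
G1 X53.596 Y45.361
G1 X21.548 Y21.877
M5
G0 X0.000 Y0.000

viewBox `0 0 219.174 129.035` with mm width/height → 1 unit = 1 mm. Flip: y_m = 129.035 − y_svg.

**Shape 1** — `<path>` cubic bezier, stroke `#0000ff` → score (S446, F2724). Control points (SVG): P0=(191.714,101.364), P1=(177.507,99.401), P2=(24.309,43.921), P3=(20.723,49.051); sampled at t=k/3. Machine vertices: (191.714,27.671) → (141.866,43.246) → (63.491,69.138) → (20.723,79.984). Open path.

**Shape 2** — `<rect>` rectangle, stroke `#0000ff` → score (S446, F2724). Machine vertices: (97.311,91.216) → (165.913,91.216) → (165.913,79.768) → (97.311,79.768) → (97.311,91.216). Closed: final G1 returns to the first vertex.

**Shape 3** — `<path>` quadratic bezier, stroke `#0000ff` → score (S446, F2724). Control points (SVG): P0=(72.881,39.018), P1=(80.822,71.354), P2=(21.548,107.158); sampled at t=k/3. Machine vertices: (72.881,90.017) → (70.707,68.074) → (53.596,45.361) → (21.548,21.877). Open path.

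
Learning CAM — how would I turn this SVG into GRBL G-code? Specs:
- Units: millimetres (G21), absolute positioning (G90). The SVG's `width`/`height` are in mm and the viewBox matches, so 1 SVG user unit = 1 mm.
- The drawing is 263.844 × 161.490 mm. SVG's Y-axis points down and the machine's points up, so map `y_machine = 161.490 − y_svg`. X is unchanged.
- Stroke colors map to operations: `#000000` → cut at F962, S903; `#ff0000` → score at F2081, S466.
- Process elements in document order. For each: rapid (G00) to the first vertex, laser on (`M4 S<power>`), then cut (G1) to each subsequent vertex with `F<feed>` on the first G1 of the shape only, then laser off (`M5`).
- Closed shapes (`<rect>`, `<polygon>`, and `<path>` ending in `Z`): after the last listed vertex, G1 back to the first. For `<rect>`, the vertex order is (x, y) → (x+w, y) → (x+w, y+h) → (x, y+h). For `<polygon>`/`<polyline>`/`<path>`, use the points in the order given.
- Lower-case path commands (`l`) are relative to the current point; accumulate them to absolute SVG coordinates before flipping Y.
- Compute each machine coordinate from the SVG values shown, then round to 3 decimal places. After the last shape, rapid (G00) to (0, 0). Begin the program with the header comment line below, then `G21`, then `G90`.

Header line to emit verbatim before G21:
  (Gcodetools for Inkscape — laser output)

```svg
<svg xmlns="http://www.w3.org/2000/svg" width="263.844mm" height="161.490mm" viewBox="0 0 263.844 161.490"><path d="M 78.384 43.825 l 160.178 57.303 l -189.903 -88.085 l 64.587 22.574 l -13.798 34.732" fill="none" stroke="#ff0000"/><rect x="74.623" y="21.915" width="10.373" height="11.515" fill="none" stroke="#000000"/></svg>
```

viewBox `0 0 263.844 161.490` with mm width/height → 1 unit = 1 mm. Flip: y_m = 161.490 − y_svg.

**Shape 1** — `<path>` open polyline, stroke `#ff0000` → score (S466, F2081). Machine vertices: (78.384,117.665) → (238.562,60.362) → (48.659,148.447) → (113.246,125.873) → (99.448,91.141). Open path.

**Shape 2** — `<rect>` rectangle, stroke `#000000` → cut (S903, F962). Machine vertices: (74.623,139.575) → (84.996,139.575) → (84.996,128.060) → (74.623,128.060) → (74.623,139.575). Closed: final G1 returns to the first vertex.

(Gcodetools for Inkscape — laser output)
G21
G90
G00 X78.384 Y117.665
M4 S466
G1 X238.562 Y60.362 F2081
G1 X48.659 Y148.447
G1 X113.246 Y125.873
G1 X99.448 Y91.141
M5
G00 X74.623 Y139.575
M4 S903
G1 X84.996 Y139.575 F962
G1 X84.996 Y128.060
G1 X74.623 Y128.060
G1 X74.623 Y139.575
M5
G00 X0.000 Y0.000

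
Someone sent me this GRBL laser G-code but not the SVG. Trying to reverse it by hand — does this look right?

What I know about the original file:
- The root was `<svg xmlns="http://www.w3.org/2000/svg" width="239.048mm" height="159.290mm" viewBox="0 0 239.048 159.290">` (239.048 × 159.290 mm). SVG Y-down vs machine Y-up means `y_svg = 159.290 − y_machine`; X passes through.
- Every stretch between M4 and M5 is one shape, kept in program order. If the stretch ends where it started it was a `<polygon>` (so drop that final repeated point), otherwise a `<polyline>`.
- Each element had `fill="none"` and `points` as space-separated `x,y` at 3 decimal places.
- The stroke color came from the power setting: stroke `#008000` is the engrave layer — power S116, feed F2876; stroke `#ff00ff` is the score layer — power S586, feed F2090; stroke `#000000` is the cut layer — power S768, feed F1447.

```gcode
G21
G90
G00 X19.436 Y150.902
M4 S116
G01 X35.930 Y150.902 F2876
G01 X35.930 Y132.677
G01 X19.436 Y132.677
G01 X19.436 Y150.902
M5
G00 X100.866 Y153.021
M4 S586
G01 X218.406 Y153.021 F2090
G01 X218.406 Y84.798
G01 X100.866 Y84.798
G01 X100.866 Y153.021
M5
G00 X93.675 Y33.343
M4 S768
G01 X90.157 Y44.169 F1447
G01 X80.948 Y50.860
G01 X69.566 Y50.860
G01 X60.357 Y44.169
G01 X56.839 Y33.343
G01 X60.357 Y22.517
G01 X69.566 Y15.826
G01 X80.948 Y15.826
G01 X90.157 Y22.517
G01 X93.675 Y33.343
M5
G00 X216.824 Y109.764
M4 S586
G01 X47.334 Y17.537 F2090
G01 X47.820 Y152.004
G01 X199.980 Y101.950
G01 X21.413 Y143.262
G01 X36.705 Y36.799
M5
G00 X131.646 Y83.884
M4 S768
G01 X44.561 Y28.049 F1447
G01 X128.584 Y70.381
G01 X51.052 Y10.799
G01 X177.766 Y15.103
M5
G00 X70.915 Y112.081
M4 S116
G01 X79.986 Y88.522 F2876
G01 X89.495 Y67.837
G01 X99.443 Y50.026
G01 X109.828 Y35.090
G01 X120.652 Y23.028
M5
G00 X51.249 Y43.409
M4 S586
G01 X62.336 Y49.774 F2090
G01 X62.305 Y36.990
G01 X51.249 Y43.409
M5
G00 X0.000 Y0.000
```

<svg xmlns="http://www.w3.org/2000/svg" width="239.048mm" height="159.290mm" viewBox="0 0 239.048 159.290">
  <polygon points="19.436,8.388 35.930,8.388 35.930,26.613 19.436,26.613" fill="none" stroke="#008000"/>
  <polygon points="100.866,6.269 218.406,6.269 218.406,74.492 100.866,74.492" fill="none" stroke="#ff00ff"/>
  <polygon points="93.675,125.947 90.157,115.121 80.948,108.430 69.566,108.430 60.357,115.121 56.839,125.947 60.357,136.773 69.566,143.464 80.948,143.464 90.157,136.773" fill="none" stroke="#000000"/>
  <polyline points="216.824,49.526 47.334,141.753 47.820,7.286 199.980,57.340 21.413,16.028 36.705,122.491" fill="none" stroke="#ff00ff"/>
  <polyline points="131.646,75.406 44.561,131.241 128.584,88.909 51.052,148.491 177.766,144.187" fill="none" stroke="#000000"/>
  <polyline points="70.915,47.209 79.986,70.768 89.495,91.453 99.443,109.264 109.828,124.200 120.652,136.262" fill="none" stroke="#008000"/>
  <polygon points="51.249,115.881 62.336,109.516 62.305,122.300" fill="none" stroke="#ff00ff"/>
</svg>

y_svg = 159.290 − y_m.

[1] S116→`#008000` (engrave); closed run; points: 19.436,8.388 35.930,8.388 35.930,26.613 19.436,26.613

[2] S586→`#ff00ff` (score); closed run; points: 100.866,6.269 218.406,6.269 218.406,74.492 100.866,74.492

[3] S768→`#000000` (cut); closed run; points: 93.675,125.947 90.157,115.121 80.948,108.430 69.566,108.430 60.357,115.121 56.839,125.947 60.357,136.773 69.566,143.464 80.948,143.464 90.157,136.773

[4] S586→`#ff00ff` (score); open run; points: 216.824,49.526 47.334,141.753 47.820,7.286 199.980,57.340 21.413,16.028 36.705,122.491

[5] S768→`#000000` (cut); open run; points: 131.646,75.406 44.561,131.241 128.584,88.909 51.052,148.491 177.766,144.187

[6] S116→`#008000` (engrave); open run; points: 70.915,47.209 79.986,70.768 89.495,91.453 99.443,109.264 109.828,124.200 120.652,136.262

[7] S586→`#ff00ff` (score); closed run; points: 51.249,115.881 62.336,109.516 62.305,122.300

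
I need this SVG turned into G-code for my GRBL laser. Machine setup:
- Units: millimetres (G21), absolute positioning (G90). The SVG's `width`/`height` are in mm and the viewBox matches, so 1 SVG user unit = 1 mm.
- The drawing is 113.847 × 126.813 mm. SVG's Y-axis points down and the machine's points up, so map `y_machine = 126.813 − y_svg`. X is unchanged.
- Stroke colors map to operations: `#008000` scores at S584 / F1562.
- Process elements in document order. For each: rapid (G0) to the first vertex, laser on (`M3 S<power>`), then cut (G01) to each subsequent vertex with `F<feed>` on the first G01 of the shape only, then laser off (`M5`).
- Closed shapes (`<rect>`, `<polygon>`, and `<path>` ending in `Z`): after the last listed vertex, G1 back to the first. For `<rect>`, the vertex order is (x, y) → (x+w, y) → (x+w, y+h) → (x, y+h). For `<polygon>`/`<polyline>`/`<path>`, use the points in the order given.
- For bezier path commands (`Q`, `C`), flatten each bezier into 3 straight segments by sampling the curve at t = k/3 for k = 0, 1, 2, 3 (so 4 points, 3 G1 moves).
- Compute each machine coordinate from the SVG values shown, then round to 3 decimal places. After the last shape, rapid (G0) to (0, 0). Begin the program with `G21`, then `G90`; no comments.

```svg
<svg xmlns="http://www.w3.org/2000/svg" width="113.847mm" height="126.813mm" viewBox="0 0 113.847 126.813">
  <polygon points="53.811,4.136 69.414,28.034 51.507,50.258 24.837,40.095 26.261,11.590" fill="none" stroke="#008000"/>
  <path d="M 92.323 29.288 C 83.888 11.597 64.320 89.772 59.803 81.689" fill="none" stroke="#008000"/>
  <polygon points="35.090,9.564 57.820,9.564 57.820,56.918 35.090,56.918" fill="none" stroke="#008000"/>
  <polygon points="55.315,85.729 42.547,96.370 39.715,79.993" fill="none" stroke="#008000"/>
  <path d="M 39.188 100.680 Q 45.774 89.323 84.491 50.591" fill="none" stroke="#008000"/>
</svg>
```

G21
G90
G0 X53.811 Y122.677
M3 S584
G01 X69.414 Y98.779 F1562
G01 X51.507 Y76.555
G01 X24.837 Y86.718
G01 X26.261 Y115.223
G01 X53.811 Y122.677
M5
G0 X92.323 Y97.525
M3 S584
G01 X81.147 Y90.006 F1562
G01 X68.367 Y59.048
G01 X59.803 Y45.124
M5
G0 X35.090 Y117.249
M3 S584
G01 X57.820 Y117.249 F1562
G01 X57.820 Y69.895
G01 X35.090 Y69.895
G01 X35.090 Y117.249
M5
G0 X55.315 Y41.084
M3 S584
G01 X42.547 Y30.443 F1562
G01 X39.715 Y46.820
G01 X55.315 Y41.084
M5
G0 X39.188 Y26.133
M3 S584
G01 X47.149 Y36.746 F1562
G01 X62.250 Y53.442
G01 X84.491 Y76.222
M5
G0 X0.000 Y0.000

Since the viewBox matches the mm dimensions, user units are millimetres directly. The only transform is the Y-flip y_m = 126.813 − y_svg.

Shape 1 is a regular polygon drawn with `<polygon>`. Its stroke #008000 means score at S584, F1562. After flipping Y the toolpath is (53.811,122.677) → (69.414,98.779) → (51.507,76.555) → (24.837,86.718) → (26.261,115.223) → (53.811,122.677), returning to the start.

Shape 2 is a cubic bezier drawn with `<path>`. Its stroke #008000 means score at S584, F1562. After flipping Y the toolpath is (92.323,97.525) → (81.147,90.006) → (68.367,59.048) → (59.803,45.124).

Shape 3 is a rectangle drawn with `<polygon>`. Its stroke #008000 means score at S584, F1562. After flipping Y the toolpath is (35.090,117.249) → (57.820,117.249) → (57.820,69.895) → (35.090,69.895) → (35.090,117.249), returning to the start.

Shape 4 is a regular polygon drawn with `<polygon>`. Its stroke #008000 means score at S584, F1562. After flipping Y the toolpath is (55.315,41.084) → (42.547,30.443) → (39.715,46.820) → (55.315,41.084), returning to the start.

Shape 5 is a quadratic bezier drawn with `<path>`. Its stroke #008000 means score at S584, F1562. After flipping Y the toolpath is (39.188,26.133) → (47.149,36.746) → (62.250,53.442) → (84.491,76.222).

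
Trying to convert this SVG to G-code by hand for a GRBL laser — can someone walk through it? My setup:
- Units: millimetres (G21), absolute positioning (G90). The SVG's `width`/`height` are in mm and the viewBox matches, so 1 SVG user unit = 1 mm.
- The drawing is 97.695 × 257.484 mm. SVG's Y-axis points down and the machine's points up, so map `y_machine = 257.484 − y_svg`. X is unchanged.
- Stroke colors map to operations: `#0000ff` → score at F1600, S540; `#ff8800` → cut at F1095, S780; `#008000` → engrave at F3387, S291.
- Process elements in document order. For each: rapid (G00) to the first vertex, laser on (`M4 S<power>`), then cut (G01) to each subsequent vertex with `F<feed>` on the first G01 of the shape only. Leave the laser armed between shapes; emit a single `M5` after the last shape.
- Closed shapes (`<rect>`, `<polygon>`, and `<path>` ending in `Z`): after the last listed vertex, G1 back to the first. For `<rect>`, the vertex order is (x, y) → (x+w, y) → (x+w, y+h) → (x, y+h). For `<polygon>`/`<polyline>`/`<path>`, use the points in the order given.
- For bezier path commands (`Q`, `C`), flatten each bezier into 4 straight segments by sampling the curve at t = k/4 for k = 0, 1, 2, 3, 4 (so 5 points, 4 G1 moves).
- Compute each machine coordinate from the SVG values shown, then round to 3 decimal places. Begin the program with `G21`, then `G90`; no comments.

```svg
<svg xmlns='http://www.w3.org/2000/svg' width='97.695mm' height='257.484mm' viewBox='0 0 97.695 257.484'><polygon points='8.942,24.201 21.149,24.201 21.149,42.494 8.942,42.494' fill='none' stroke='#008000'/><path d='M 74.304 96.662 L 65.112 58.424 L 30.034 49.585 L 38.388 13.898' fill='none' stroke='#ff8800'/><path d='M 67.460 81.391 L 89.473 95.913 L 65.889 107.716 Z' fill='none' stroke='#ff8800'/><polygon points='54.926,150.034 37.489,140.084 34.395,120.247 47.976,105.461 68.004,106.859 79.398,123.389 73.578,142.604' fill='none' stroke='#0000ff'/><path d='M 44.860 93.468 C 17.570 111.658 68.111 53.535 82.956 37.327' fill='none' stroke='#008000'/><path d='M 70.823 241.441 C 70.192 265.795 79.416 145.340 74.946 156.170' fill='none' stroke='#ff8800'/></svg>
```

viewBox `0 0 97.695 257.484` with mm width/height → 1 unit = 1 mm. Flip: y_m = 257.484 − y_svg.

**Shape 1** — `<polygon>` rectangle, stroke `#008000` → engrave (S291, F3387). Machine vertices: (8.942,233.283) → (21.149,233.283) → (21.149,214.990) → (8.942,214.990) → (8.942,233.283). Closed: final G1 returns to the first vertex.

**Shape 2** — `<path>` open polyline, stroke `#ff8800` → cut (S780, F1095). Machine vertices: (74.304,160.822) → (65.112,199.060) → (30.034,207.899) → (38.388,243.586). Open path.

**Shape 3** — `<path>` regular polygon, stroke `#ff8800` → cut (S780, F1095). Machine vertices: (67.460,176.093) → (89.473,161.571) → (65.889,149.768) → (67.460,176.093). Closed: final G1 returns to the first vertex.

**Shape 4** — `<polygon>` regular polygon, stroke `#0000ff` → score (S540, F1600). Machine vertices: (54.926,107.450) → (37.489,117.400) → (34.395,137.237) → (47.976,152.023) → (68.004,150.625) → (79.398,134.095) → (73.578,114.880) → (54.926,107.450). Closed: final G1 returns to the first vertex.

**Shape 5** — `<path>` cubic bezier, stroke `#008000` → engrave (S291, F3387). Control points (SVG): P0=(44.860,93.468), P1=(17.570,111.658), P2=(68.111,53.535), P3=(82.956,37.327); sampled at t=k/4. Machine vertices: (44.860,164.016) → (37.212,162.835) → (48.107,179.187) → (66.903,201.989) → (82.956,220.157). Open path.

**Shape 6** — `<path>` cubic bezier, stroke `#ff8800` → cut (S780, F1095). Control points (SVG): P0=(70.823,241.441), P1=(70.192,265.795), P2=(79.416,145.340), P3=(74.946,156.170); sampled at t=k/4. Machine vertices: (70.823,16.043) → (71.830,20.615) → (74.324,53.607) → (76.099,89.135) → (74.946,101.314). Open path.

G21
G90
G00 X8.942 Y233.283
M4 S291
G01 X21.149 Y233.283 F3387
G01 X21.149 Y214.990
G01 X8.942 Y214.990
G01 X8.942 Y233.283
G00 X74.304 Y160.822
M4 S780
G01 X65.112 Y199.060 F1095
G01 X30.034 Y207.899
G01 X38.388 Y243.586
G00 X67.460 Y176.093
M4 S780
G01 X89.473 Y161.571 F1095
G01 X65.889 Y149.768
G01 X67.460 Y176.093
G00 X54.926 Y107.450
M4 S540
G01 X37.489 Y117.400 F1600
G01 X34.395 Y137.237
G01 X47.976 Y152.023
G01 X68.004 Y150.625
G01 X79.398 Y134.095
G01 X73.578 Y114.880
G01 X54.926 Y107.450
G00 X44.860 Y164.016
M4 S291
G01 X37.212 Y162.835 F3387
G01 X48.107 Y179.187
G01 X66.903 Y201.989
G01 X82.956 Y220.157
G00 X70.823 Y16.043
M4 S780
G01 X71.830 Y20.615 F1095
G01 X74.324 Y53.607
G01 X76.099 Y89.135
G01 X74.946 Y101.314
M5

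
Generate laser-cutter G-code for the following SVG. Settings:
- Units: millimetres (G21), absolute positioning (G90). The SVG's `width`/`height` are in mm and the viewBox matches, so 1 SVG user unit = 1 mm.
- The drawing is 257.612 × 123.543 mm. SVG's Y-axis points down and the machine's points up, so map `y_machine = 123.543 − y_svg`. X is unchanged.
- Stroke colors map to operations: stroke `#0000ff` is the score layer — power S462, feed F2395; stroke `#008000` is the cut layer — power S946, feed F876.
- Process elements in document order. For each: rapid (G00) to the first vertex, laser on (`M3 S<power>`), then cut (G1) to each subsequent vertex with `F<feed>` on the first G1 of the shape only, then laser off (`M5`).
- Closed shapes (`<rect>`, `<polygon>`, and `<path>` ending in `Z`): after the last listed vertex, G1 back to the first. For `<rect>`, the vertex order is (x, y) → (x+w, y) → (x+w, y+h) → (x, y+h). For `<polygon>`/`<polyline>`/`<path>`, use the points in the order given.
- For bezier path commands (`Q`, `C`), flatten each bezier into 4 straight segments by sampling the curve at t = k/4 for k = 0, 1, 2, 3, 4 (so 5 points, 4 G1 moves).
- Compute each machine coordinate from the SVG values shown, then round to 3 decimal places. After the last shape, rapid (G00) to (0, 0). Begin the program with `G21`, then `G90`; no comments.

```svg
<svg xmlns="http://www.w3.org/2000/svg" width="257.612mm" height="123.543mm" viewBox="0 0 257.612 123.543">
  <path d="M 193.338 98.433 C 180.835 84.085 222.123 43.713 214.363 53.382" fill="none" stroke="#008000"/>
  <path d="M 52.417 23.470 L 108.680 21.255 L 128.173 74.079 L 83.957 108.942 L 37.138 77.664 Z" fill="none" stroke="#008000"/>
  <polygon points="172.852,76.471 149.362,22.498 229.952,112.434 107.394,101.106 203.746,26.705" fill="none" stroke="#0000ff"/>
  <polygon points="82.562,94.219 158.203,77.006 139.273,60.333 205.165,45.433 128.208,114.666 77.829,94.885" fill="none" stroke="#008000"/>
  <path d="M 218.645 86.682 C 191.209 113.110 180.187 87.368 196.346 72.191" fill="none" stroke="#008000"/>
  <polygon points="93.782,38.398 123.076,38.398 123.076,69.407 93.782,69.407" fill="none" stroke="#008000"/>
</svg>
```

G21
G90
G00 X193.338 Y25.110
M3 S946
G1 X192.440 Y39.562 F876
G1 X202.072 Y56.642
G1 X212.593 Y69.219
G1 X214.363 Y70.161
M5
G00 X52.417 Y100.073
M3 S946
G1 X108.680 Y102.288 F876
G1 X128.173 Y49.464
G1 X83.957 Y14.601
G1 X37.138 Y45.879
G1 X52.417 Y100.073
M5
G00 X172.852 Y47.072
M3 S462
G1 X149.362 Y101.045 F2395
G1 X229.952 Y11.109
G1 X107.394 Y22.437
G1 X203.746 Y96.838
G1 X172.852 Y47.072
M5
G00 X82.562 Y29.324
M3 S946
G1 X158.203 Y46.537 F876
G1 X139.273 Y63.210
G1 X205.165 Y78.110
G1 X128.208 Y8.877
G1 X77.829 Y28.658
G1 X82.562 Y29.324
M5
G00 X218.645 Y36.861
M3 S946
G1 X201.314 Y25.842 F876
G1 X191.147 Y28.505
G1 X189.155 Y38.969
G1 X196.346 Y51.352
M5
G00 X93.782 Y85.145
M3 S946
G1 X123.076 Y85.145 F876
G1 X123.076 Y54.136
G1 X93.782 Y54.136
G1 X93.782 Y85.145
M5
G00 X0.000 Y0.000

viewBox `0 0 257.612 123.543` with mm width/height → 1 unit = 1 mm. Flip: y_m = 123.543 − y_svg.

**Shape 1** — `<path>` cubic bezier, stroke `#008000` → cut (S946, F876). Control points (SVG): P0=(193.338,98.433), P1=(180.835,84.085), P2=(222.123,43.713), P3=(214.363,53.382); sampled at t=k/4. Machine vertices: (193.338,25.110) → (192.440,39.562) → (202.072,56.642) → (212.593,69.219) → (214.363,70.161). Open path.

**Shape 2** — `<path>` regular polygon, stroke `#008000` → cut (S946, F876). Machine vertices: (52.417,100.073) → (108.680,102.288) → (128.173,49.464) → (83.957,14.601) → (37.138,45.879) → (52.417,100.073). Closed: final G1 returns to the first vertex.

**Shape 3** — `<polygon>` closed polygon, stroke `#0000ff` → score (S462, F2395). Machine vertices: (172.852,47.072) → (149.362,101.045) → (229.952,11.109) → (107.394,22.437) → (203.746,96.838) → (172.852,47.072). Closed: final G1 returns to the first vertex.

**Shape 4** — `<polygon>` closed polygon, stroke `#008000` → cut (S946, F876). Machine vertices: (82.562,29.324) → (158.203,46.537) → (139.273,63.210) → (205.165,78.110) → (128.208,8.877) → (77.829,28.658) → (82.562,29.324). Closed: final G1 returns to the first vertex.

**Shape 5** — `<path>` cubic bezier, stroke `#008000` → cut (S946, F876). Control points (SVG): P0=(218.645,86.682), P1=(191.209,113.110), P2=(180.187,87.368), P3=(196.346,72.191); sampled at t=k/4. Machine vertices: (218.645,36.861) → (201.314,25.842) → (191.147,28.505) → (189.155,38.969) → (196.346,51.352). Open path.

**Shape 6** — `<polygon>` rectangle, stroke `#008000` → cut (S946, F876). Machine vertices: (93.782,85.145) → (123.076,85.145) → (123.076,54.136) → (93.782,54.136) → (93.782,85.145). Closed: final G1 returns to the first vertex.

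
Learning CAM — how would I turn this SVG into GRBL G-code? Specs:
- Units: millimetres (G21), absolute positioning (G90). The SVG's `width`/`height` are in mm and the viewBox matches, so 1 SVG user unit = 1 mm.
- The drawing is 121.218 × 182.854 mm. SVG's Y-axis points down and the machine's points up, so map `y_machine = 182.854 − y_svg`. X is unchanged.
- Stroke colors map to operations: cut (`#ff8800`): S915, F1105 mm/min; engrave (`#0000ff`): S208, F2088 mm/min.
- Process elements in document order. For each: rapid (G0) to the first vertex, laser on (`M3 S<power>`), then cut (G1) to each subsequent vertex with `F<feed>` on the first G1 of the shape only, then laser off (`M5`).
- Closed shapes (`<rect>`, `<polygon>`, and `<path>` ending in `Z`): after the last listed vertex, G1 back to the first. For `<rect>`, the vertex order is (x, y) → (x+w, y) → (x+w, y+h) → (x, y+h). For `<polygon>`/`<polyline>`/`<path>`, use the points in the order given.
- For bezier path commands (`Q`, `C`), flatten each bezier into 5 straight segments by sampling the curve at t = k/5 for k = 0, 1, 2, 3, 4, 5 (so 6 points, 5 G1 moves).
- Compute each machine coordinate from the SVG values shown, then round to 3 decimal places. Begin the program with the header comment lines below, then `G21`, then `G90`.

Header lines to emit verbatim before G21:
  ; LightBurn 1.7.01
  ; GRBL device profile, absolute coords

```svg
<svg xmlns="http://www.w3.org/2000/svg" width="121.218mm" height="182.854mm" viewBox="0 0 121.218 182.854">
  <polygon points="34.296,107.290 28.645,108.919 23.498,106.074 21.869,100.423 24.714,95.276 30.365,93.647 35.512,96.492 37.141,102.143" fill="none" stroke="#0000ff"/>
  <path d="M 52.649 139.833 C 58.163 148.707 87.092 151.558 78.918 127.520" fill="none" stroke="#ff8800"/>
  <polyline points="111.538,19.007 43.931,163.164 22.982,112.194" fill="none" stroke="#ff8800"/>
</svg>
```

1 u = 1 mm; y_m = 182.854 − y.

[1] `<polygon>` regular polygon, #0000ff→engrave S208 F2088: (34.296,75.564) → (28.645,73.935) → (23.498,76.780) → (21.869,82.431) → (24.714,87.578) → (30.365,89.207) → (35.512,86.362) → (37.141,80.711) → (34.296,75.564) (closed)

[2] `<path>` cubic bezier, #ff8800→cut S915 F1105: (52.649,43.021) → (58.283,38.586) → (66.632,36.599) → (74.791,38.060) → (79.854,43.971) → (78.918,55.334)

[3] `<polyline>` open polyline, #ff8800→cut S915 F1105: (111.538,163.847) → (43.931,19.690) → (22.982,70.660)

; LightBurn 1.7.01
; GRBL device profile, absolute coords
G21
G90
G0 X34.296 Y75.564
M3 S208
G1 X28.645 Y73.935 F2088
G1 X23.498 Y76.780
G1 X21.869 Y82.431
G1 X24.714 Y87.578
G1 X30.365 Y89.207
G1 X35.512 Y86.362
G1 X37.141 Y80.711
G1 X34.296 Y75.564
M5
G0 X52.649 Y43.021
M3 S915
G1 X58.283 Y38.586 F1105
G1 X66.632 Y36.599
G1 X74.791 Y38.060
G1 X79.854 Y43.971
G1 X78.918 Y55.334
M5
G0 X111.538 Y163.847
M3 S915
G1 X43.931 Y19.690 F1105
G1 X22.982 Y70.660
M5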